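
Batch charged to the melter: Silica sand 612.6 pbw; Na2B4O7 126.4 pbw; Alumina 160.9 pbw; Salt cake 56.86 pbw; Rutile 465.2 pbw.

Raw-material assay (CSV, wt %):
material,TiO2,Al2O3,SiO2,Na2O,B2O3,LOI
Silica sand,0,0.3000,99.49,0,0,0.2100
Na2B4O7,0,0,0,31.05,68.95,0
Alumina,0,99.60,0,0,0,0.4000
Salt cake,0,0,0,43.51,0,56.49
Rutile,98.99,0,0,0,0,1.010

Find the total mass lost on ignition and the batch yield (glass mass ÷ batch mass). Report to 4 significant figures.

The working math maintains full precision in all steps — rounding to four significant digits extends to every in-between result as shown; a single rounding completes each reported value. Derived quantities, including five oxide percentages, yield, the totals, glass mass, ignition loss, are re-derived using the weight values per 1383 pbw of glass in full precision as set out in problem or answer.
Per-material ignition loss:
  Silica sand: 612.6 × 0.002100 = 1.286 pbw
  Na2B4O7: 126.4 × 0 = 0 pbw
  Alumina: 160.9 × 0.004000 = 0.6436 pbw
  Salt cake: 56.86 × 0.5649 = 32.12 pbw
  Rutile: 465.2 × 0.01010 = 4.699 pbw
Total LOI = 38.75 pbw
Glass = batch − LOI = 1422 − 38.75 = 1383 pbw

LOI loss = 38.75 pbw; glass = 1383 pbw; yield = 97.27%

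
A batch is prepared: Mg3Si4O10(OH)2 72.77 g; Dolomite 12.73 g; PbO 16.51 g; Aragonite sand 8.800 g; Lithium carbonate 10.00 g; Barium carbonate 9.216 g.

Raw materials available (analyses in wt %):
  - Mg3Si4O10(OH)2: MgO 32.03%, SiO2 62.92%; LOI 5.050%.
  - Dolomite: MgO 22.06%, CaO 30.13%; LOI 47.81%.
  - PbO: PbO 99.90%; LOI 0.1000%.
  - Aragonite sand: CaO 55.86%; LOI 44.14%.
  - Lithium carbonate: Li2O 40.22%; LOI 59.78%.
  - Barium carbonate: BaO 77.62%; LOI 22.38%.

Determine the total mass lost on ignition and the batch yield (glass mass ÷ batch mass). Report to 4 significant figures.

LOI loss = 21.70 g; glass = 108.3 g; yield = 83.31%

Every computation maintains exact precision in every operation — the intermediate values appear, rounded to 4 significant figures, across the worked steps. Each reported figure is rounded just once; derived quantities, which include glass mass, ignition loss, six oxide percentages, yield, the totals, are computed at full precision, as written in the question or the answer, from the batch weights per 108.3 g of glass.
Each material's LOI contribution:
  Mg3Si4O10(OH)2: 72.77 × 0.05050 = 3.675 g
  Dolomite: 12.73 × 0.4781 = 6.086 g
  PbO: 16.51 × 0.001000 = 0.01651 g
  Aragonite sand: 8.800 × 0.4414 = 3.884 g
  Lithium carbonate: 10.00 × 0.5978 = 5.978 g
  Barium carbonate: 9.216 × 0.2238 = 2.063 g
Total LOI = 21.70 g
Glass = batch − LOI = 130.0 − 21.70 = 108.3 g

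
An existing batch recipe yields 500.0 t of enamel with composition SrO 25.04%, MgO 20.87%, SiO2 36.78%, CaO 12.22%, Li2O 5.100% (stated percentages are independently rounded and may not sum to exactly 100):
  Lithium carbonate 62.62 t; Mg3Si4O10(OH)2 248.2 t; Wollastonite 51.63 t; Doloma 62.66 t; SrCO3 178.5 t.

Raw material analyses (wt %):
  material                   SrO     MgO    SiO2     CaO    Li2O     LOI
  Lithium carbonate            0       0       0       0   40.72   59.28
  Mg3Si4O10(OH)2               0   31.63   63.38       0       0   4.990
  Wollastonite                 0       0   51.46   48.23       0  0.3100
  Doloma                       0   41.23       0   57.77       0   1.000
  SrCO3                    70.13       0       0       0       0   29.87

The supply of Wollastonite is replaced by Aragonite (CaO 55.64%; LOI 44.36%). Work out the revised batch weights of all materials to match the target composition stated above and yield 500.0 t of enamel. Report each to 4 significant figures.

All internal work keeps full precision in every operation; mid-chain values are shown with 4-significant-figure rounding across the worked steps. Every reported value receives exactly one rounding — derived quantities, including the five compositions, the totals, ignition loss, yield, net glass mass, are rebuilt using the weight values per 500.0 t of glass at exact precision as they appear in problem or answer.
Oxide mass targets, per 500.0 t enamel:
  SrO: 25.04% × 500.0 = 125.2 t
  MgO: 20.87% × 500.0 = 104.4 t
  SiO2: 36.78% × 500.0 = 183.9 t
  CaO: 12.22% × 500.0 = 61.10 t
  Li2O: 5.100% × 500.0 = 25.50 t
Balance tally, oxide-wise, using the reported weights, relative to the basis at hand (each sum matches its target mass up to rounding of the answer):
  SrO: 178.5·0.7013 = 125.2 t (target 125.2 t)
  MgO: 290.2·0.3163 + 30.50·0.4123 = 104.4 t (target 104.4 t)
  SiO2: 290.2·0.6338 = 183.9 t (target 183.9 t)
  CaO: 78.15·0.5564 + 30.50·0.5777 = 61.10 t (target 61.10 t)
  Li2O: 62.62·0.4072 = 25.50 t (target 25.50 t)
The glass-mass cross-check: Σ batch − LOI loss = 500.1 t (oxide target masses add up to 500.1 t; basis as stated: 500.0 t — deltas are rounding alone).
Total batch = Σ batch = 640.0 t; ignition loss, Σ(batch × LOI) = 139.9 t; yield, glass over the total, = 78.14%.

Revised batch per 500.0 t enamel:
  Lithium carbonate: 62.62 t
  Mg3Si4O10(OH)2: 290.2 t
  Aragonite: 78.15 t
  Doloma: 30.50 t
  SrCO3: 178.5 t
Total batch = 640.0 t; LOI loss = 139.9 t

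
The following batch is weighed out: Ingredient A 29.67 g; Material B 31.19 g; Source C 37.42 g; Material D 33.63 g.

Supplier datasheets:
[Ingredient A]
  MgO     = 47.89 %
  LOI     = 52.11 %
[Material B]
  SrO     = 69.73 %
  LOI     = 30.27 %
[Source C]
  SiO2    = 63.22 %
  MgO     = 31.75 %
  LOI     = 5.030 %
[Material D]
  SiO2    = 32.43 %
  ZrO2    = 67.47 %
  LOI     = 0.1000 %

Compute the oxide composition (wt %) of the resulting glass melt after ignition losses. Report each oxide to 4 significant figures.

Values along the way are displayed rounded to 4 significant digits on the page — each numeric step keeps exact precision at each step. Every reported number is rounded once only; all derived quantities, including the four compositions, totals, LOI, net glass mass, yield, are re-derived using the weight values per 105.1 g of glass in full precision as written in problem or answer.
Oxide-by-oxide delivered mass:
  SiO2: 37.42·0.6322 + 33.63·0.3243 = 34.56 g
  ZrO2: 33.63·0.6747 = 22.69 g
  SrO: 31.19·0.6973 = 21.75 g
  MgO: 29.67·0.4789 + 37.42·0.3175 = 26.09 g
LOI: 29.67·0.5211 + 31.19·0.3027 + 37.42·0.05030 + 33.63·0.001000 = 26.82 g
Net of LOI, the glass mass = 131.9 − 26.82 = 105.1 g (the oxide masses sum to this)
oxide / glass × 100 gives the wt %

Glass mass = 105.1 g (batch 131.9 − LOI 26.82).
Composition: SiO2 32.89%, ZrO2 21.59%, SrO 20.70%, MgO 24.83%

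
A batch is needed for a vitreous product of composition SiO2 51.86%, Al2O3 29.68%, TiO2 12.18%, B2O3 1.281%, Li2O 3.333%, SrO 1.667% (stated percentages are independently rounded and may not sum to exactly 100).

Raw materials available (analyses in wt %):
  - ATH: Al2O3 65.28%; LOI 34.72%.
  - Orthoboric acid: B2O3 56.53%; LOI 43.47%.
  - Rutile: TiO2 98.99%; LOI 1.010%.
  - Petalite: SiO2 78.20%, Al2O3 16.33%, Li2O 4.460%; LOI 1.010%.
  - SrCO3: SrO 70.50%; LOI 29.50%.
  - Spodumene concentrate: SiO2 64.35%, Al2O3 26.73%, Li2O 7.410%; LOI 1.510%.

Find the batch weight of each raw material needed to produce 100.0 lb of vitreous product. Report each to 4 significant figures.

Batch per 100.0 lb vitreous product:
  ATH: 26.83 lb
  Orthoboric acid: 2.266 lb
  Rutile: 12.30 lb
  Petalite: 58.06 lb
  SrCO3: 2.365 lb
  Spodumene concentrate: 10.03 lb
Total batch = 111.9 lb; LOI loss = 11.86 lb; yield = 89.40%

Mid-chain values are printed rounded off to 4 significant figures between the steps. Each numeric step runs at full precision at each step; each reported number is rounded only once — derived quantities (the six compositions, ignition loss, totals, net glass mass, the yield) are recomputed from the batch weights on 100.0 lb of glass at exact precision, as they appear in question or answer.
Target masses of each oxide per 100.0 lb vitreous product:
  SiO2: 51.86% × 100.0 = 51.86 lb
  Al2O3: 29.68% × 100.0 = 29.68 lb
  TiO2: 12.18% × 100.0 = 12.18 lb
  B2O3: 1.281% × 100.0 = 1.281 lb
  Li2O: 3.333% × 100.0 = 3.333 lb
  SrO: 1.667% × 100.0 = 1.667 lb
Checking each oxide sum on the weights just shown, for the quoted basis mass (every target is met by its sum exact up to rounding of places):
  SiO2: 58.06·0.7820 + 10.03·0.6435 = 51.86 lb (target 51.86 lb)
  Al2O3: 26.83·0.6528 + 58.06·0.1633 + 10.03·0.2673 = 29.68 lb (target 29.68 lb)
  TiO2: 12.30·0.9899 = 12.18 lb (target 12.18 lb)
  B2O3: 2.266·0.5653 = 1.281 lb (target 1.281 lb)
  Li2O: 58.06·0.04460 + 10.03·0.07410 = 3.333 lb (target 3.333 lb)
  SrO: 2.365·0.7050 = 1.667 lb (target 1.667 lb)
Glass-mass bookkeeping: total batch − LOI = 99.99 lb (oxide target masses add up to 100.0 lb; basis as stated: 100.0 lb — a pure rounding effect).
Whole-batch sum: Σ batch = 111.9 lb; LOI loss = Σ batch·LOI = 11.86 lb; the yield ratio, glass ÷ batch: 89.40%.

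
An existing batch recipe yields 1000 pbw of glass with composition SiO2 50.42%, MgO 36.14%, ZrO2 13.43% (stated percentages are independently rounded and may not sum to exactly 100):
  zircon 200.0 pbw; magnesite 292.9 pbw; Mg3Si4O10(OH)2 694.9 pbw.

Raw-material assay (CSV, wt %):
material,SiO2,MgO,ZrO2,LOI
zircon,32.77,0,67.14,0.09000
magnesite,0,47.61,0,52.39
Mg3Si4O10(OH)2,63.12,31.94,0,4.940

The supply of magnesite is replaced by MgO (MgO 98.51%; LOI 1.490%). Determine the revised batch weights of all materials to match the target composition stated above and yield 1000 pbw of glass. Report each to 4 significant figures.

Revised batch per 1000 pbw glass:
  zircon: 200.0 pbw
  MgO: 141.5 pbw
  Mg3Si4O10(OH)2: 694.9 pbw
Total batch = 1036 pbw; LOI loss = 36.62 pbw

All internal work carries full float precision from start to finish — values along the way are rounded to 4 significant digits as shown. Each reported value takes a single rounding; derived quantities (the totals, net glass mass, three oxide percentages, yield, LOI) are computed starting from the weights for 1000 pbw of glass at exact precision, exactly as printed in the problem or answer text.
Oxide-by-oxide targets in 1000 pbw glass:
  SiO2: 50.42% × 1000 = 504.2 pbw
  MgO: 36.14% × 1000 = 361.4 pbw
  ZrO2: 13.43% × 1000 = 134.3 pbw
Verifying the oxide balance with the batch weights as given, under the basis named above (target by target, the sums agree given rounding of the digits):
  SiO2: 200.0·0.3277 + 694.9·0.6312 = 504.2 pbw (target 504.2 pbw)
  MgO: 141.5·0.9851 + 694.9·0.3194 = 361.3 pbw (target 361.4 pbw)
  ZrO2: 200.0·0.6714 = 134.3 pbw (target 134.3 pbw)
Glass-mass sanity pass: total charge less LOI = 999.8 pbw (the targets, summed, come to 999.9 pbw; stated basis 1000 pbw — differing by rounding only).
Whole-batch sum: Σ batch = 1036 pbw; ignition loss, Σ(batch × LOI) = 36.62 pbw; glass ÷ batch gives a yield of 96.47%.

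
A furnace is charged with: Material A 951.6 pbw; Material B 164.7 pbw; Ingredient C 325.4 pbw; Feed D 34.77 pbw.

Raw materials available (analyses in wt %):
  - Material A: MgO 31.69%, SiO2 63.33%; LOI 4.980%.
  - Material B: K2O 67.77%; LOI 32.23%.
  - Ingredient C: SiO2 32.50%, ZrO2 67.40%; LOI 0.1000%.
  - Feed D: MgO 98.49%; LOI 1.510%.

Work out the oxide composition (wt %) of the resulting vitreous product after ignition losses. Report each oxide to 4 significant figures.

Every computation carries exact precision end to end — working values are displayed rounded to four significant figures within the worked lines. Every reported figure takes exactly one rounding. All derived quantities, including glass mass, the yield, ignition loss, four oxide percentages, totals, are computed from the weighed amounts at 1375 pbw of glass in exact precision, precisely as stated by the problem or answer text.
What the batch supplies per oxide:
  MgO: 951.6·0.3169 + 34.77·0.9849 = 335.8 pbw
  SiO2: 951.6·0.6333 + 325.4·0.3250 = 708.4 pbw
  ZrO2: 325.4·0.6740 = 219.3 pbw
  K2O: 164.7·0.6777 = 111.6 pbw
LOI: 951.6·0.04980 + 164.7·0.3223 + 325.4·0.001000 + 34.77·0.01510 = 101.3 pbw
Net of LOI, the glass mass = 1476 − 101.3 = 1375 pbw (= the summed oxide contributions)
wt %: oxide over glass, times 100

Glass mass = 1375 pbw (batch 1476 − LOI 101.3).
Composition: MgO 24.42%, SiO2 51.51%, ZrO2 15.95%, K2O 8.117%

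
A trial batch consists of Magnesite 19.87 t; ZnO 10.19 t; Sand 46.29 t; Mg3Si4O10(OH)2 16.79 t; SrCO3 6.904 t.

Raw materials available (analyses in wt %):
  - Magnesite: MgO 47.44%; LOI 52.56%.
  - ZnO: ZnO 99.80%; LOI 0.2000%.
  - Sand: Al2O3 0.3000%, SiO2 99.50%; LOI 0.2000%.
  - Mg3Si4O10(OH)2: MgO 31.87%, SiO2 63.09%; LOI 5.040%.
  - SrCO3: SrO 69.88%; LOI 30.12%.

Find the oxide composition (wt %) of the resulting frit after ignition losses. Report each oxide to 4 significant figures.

Intermediates are printed with 4-significant-digit rounding in the working — every computation runs at full float precision from first step to last — each reported figure is rounded a single time — derived quantities are re-derived from the batch weights at 86.56 t of glass in full float precision (LOI, the totals, net glass mass, yield, the five compositions), as set out in the problem or answer text.
Per-oxide mass from batch:
  ZnO: 10.19·0.9980 = 10.17 t
  Al2O3: 46.29·0.003000 = 0.1389 t
  MgO: 19.87·0.4744 + 16.79·0.3187 = 14.78 t
  SiO2: 46.29·0.9950 + 16.79·0.6309 = 56.65 t
  SrO: 6.904·0.6988 = 4.825 t
LOI: 19.87·0.5256 + 10.19·0.002000 + 46.29·0.002000 + 16.79·0.05040 + 6.904·0.3012 = 13.48 t
Glass = total batch minus LOI = 100.0 − 13.48 = 86.56 t (equal to the oxide-mass sum)
oxide / glass × 100 gives the wt %

Glass mass = 86.56 t (batch 100.0 − LOI 13.48).
Composition: ZnO 11.75%, Al2O3 0.1604%, MgO 17.07%, SiO2 65.45%, SrO 5.574%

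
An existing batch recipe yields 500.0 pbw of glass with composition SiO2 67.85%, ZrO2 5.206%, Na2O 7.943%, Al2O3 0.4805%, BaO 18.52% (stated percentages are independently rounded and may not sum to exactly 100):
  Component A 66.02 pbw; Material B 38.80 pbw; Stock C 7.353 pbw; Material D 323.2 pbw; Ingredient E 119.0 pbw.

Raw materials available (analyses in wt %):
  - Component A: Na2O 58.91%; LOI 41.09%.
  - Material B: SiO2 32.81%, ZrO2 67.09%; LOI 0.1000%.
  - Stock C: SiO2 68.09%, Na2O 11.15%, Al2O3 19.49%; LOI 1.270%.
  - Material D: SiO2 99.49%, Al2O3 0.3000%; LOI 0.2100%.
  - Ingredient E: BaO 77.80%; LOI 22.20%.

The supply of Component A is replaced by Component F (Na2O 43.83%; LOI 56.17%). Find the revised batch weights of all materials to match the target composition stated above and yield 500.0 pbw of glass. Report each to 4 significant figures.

Revised batch per 500.0 pbw glass:
  Component F: 88.74 pbw
  Material B: 38.80 pbw
  Stock C: 7.353 pbw
  Material D: 323.2 pbw
  Ingredient E: 119.0 pbw
Total batch = 577.1 pbw; LOI loss = 77.07 pbw

Rounding to four significant digits applies to each intermediate as shown — each numeric step carries exact precision in every operation; each reported figure carries a single rounding; all derived quantities (yield, glass mass, totals, ignition loss, five oxide percentages) are carried at exact precision using the weight values per 500.0 pbw of glass, exactly as printed in the problem or answer text.
The oxide mass targets at 500.0 pbw glass:
  SiO2: 67.85% × 500.0 = 339.2 pbw
  ZrO2: 5.206% × 500.0 = 26.03 pbw
  Na2O: 7.943% × 500.0 = 39.72 pbw
  Al2O3: 0.4805% × 500.0 = 2.402 pbw
  BaO: 18.52% × 500.0 = 92.60 pbw
Mass-balance tally per oxide given the weights on record, relative to the basis at hand (summed amounts equal target values once rounding is allowed for):
  SiO2: 38.80·0.3281 + 7.353·0.6809 + 323.2·0.9949 = 339.3 pbw (target 339.2 pbw)
  ZrO2: 38.80·0.6709 = 26.03 pbw (target 26.03 pbw)
  Na2O: 88.74·0.4383 + 7.353·0.1115 = 39.71 pbw (target 39.72 pbw)
  Al2O3: 7.353·0.1949 + 323.2·0.003000 = 2.403 pbw (target 2.402 pbw)
  BaO: 119.0·0.7780 = 92.58 pbw (target 92.60 pbw)
Auditing the glass mass value: net batch after ignition = 500.0 pbw (per-oxide target masses sum to 500.0 pbw; against the stated basis, 500.0 pbw — a pure rounding effect).
Total batch = Σ batch = 577.1 pbw; LOI loss = Σ batch·LOI = 77.07 pbw; yield: glass divided by total = 86.64%.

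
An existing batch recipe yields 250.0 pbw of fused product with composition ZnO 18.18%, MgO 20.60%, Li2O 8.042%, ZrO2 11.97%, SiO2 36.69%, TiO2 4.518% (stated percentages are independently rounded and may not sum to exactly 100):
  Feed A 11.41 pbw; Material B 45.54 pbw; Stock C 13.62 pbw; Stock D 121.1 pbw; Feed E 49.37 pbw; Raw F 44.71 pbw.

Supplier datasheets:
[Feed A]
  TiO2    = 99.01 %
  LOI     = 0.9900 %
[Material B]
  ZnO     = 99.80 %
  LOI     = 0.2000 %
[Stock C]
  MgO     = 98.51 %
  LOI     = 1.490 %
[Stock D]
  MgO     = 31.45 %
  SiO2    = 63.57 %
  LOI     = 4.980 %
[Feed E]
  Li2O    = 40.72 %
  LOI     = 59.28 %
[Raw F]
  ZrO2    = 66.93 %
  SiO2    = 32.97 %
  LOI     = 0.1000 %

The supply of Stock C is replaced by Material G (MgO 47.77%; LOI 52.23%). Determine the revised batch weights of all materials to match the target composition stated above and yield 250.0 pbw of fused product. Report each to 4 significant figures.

The working math maintains full float precision all the way through; the intermediate values are shown rounded off to 4 significant digits as written — exactly one rounding goes into each reported value. Derived quantities are re-derived from the weighed amounts on 250.0 pbw of glass in exact precision (yield, ignition loss, glass mass, totals, six oxide percentages) exactly as shown in the problem or the answer.
The oxide mass targets at 250.0 pbw fused product:
  ZnO: 18.18% × 250.0 = 45.45 pbw
  MgO: 20.60% × 250.0 = 51.50 pbw
  Li2O: 8.042% × 250.0 = 20.10 pbw
  ZrO2: 11.97% × 250.0 = 29.92 pbw
  SiO2: 36.69% × 250.0 = 91.72 pbw
  TiO2: 4.518% × 250.0 = 11.30 pbw
Oxide-by-oxide audit using the reported weights, on the stated basis (summed amounts equal target values net of answer rounding effects):
  ZnO: 45.54·0.9980 = 45.45 pbw (target 45.45 pbw)
  MgO: 28.08·0.4777 + 121.1·0.3145 = 51.50 pbw (target 51.50 pbw)
  Li2O: 49.37·0.4072 = 20.10 pbw (target 20.10 pbw)
  ZrO2: 44.71·0.6693 = 29.92 pbw (target 29.92 pbw)
  SiO2: 121.1·0.6357 + 44.71·0.3297 = 91.72 pbw (target 91.72 pbw)
  TiO2: 11.41·0.9901 = 11.30 pbw (target 11.30 pbw)
Consistency of the glass mass: net batch after ignition = 250.0 pbw (per-oxide target masses sum to 250.0 pbw; stated basis 250.0 pbw — a pure rounding effect).
Whole-batch sum: Σ batch = 300.2 pbw; LOI loss = Σ batch·LOI = 50.21 pbw; as yield: glass ÷ batch → 83.27%.

Revised batch per 250.0 pbw fused product:
  Feed A: 11.41 pbw
  Material B: 45.54 pbw
  Material G: 28.08 pbw
  Stock D: 121.1 pbw
  Feed E: 49.37 pbw
  Raw F: 44.71 pbw
Total batch = 300.2 pbw; LOI loss = 50.21 pbw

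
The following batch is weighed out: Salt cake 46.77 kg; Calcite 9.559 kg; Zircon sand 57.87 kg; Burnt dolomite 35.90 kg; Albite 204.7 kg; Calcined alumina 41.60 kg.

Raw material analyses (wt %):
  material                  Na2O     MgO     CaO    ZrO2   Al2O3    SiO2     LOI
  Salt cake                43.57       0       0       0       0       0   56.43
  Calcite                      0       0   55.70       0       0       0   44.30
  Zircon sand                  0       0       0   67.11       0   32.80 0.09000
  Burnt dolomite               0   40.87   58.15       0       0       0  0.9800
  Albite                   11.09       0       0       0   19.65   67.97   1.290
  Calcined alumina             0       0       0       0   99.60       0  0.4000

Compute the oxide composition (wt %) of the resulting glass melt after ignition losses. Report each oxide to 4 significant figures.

In-progress results are displayed, with 4-significant-digit rounding, alongside each step — every computation carries full precision all the way through — every reported value sees exactly one rounding — the derived quantities are computed at full precision (the six compositions, the yield, totals, LOI, glass mass) from the batch weights at 362.6 kg of glass as they appear in question or answer.
Delivered oxide masses:
  Na2O: 46.77·0.4357 + 204.7·0.1109 = 43.08 kg
  MgO: 35.90·0.4087 = 14.67 kg
  CaO: 9.559·0.5570 + 35.90·0.5815 = 26.20 kg
  ZrO2: 57.87·0.6711 = 38.84 kg
  Al2O3: 204.7·0.1965 + 41.60·0.9960 = 81.66 kg
  SiO2: 57.87·0.3280 + 204.7·0.6797 = 158.1 kg
LOI: 46.77·0.5643 + 9.559·0.4430 + 57.87·9.000e-04 + 35.90·0.009800 + 204.7·0.01290 + 41.60·0.004000 = 33.84 kg
Resulting glass, batch − LOI: 396.4 − 33.84 = 362.6 kg (the oxide masses sum to this)
oxide / glass × 100 gives the wt %

Glass mass = 362.6 kg (batch 396.4 − LOI 33.84).
Composition: Na2O 11.88%, MgO 4.047%, CaO 7.226%, ZrO2 10.71%, Al2O3 22.52%, SiO2 43.61%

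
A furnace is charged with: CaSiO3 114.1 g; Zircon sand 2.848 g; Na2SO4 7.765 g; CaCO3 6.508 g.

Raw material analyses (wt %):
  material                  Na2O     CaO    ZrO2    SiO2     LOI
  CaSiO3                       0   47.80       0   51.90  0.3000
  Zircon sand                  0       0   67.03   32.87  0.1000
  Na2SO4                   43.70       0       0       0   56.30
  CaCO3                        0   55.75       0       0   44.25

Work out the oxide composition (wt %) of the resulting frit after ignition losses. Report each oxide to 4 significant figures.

Glass mass = 123.6 g (batch 131.2 − LOI 7.597).
Composition: Na2O 2.745%, CaO 47.05%, ZrO2 1.544%, SiO2 48.66%

The whole derivation carries full precision at each step. Working values are printed rounded to four significant figures. Each reported value includes exactly one rounding; all derived quantities, including the four compositions, LOI, glass mass, totals, yield, are carried from the batch weights on 123.6 g of glass at full precision as set out in the problem or answer text.
Oxide masses out of the charge:
  Na2O: 7.765·0.4370 = 3.393 g
  CaO: 114.1·0.4780 + 6.508·0.5575 = 58.17 g
  ZrO2: 2.848·0.6703 = 1.909 g
  SiO2: 114.1·0.5190 + 2.848·0.3287 = 60.15 g
LOI: 114.1·0.003000 + 2.848·0.001000 + 7.765·0.5630 + 6.508·0.4425 = 7.597 g
Resulting glass, batch − LOI: 131.2 − 7.597 = 123.6 g (equal to the oxide-mass sum)
each wt % is 100 × oxide ÷ glass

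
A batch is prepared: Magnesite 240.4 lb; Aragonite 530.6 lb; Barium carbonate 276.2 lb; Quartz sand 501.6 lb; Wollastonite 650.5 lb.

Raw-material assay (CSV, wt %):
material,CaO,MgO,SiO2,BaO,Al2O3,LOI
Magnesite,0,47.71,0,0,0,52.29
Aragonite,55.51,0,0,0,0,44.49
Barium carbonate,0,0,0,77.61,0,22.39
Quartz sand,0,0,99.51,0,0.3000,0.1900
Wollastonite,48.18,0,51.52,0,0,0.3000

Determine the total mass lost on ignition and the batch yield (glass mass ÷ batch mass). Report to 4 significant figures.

Full precision is held at all times. In-progress results are displayed, rounded to four significant digits, as written — each reported number takes exactly one rounding — derived quantities, including five oxide percentages, the yield, ignition loss, the totals, glass mass, are computed using the weight values at 1773 lb of glass at full precision as set out in problem or answer.
Ignition loss by material:
  Magnesite: 240.4 × 0.5229 = 125.7 lb
  Aragonite: 530.6 × 0.4449 = 236.1 lb
  Barium carbonate: 276.2 × 0.2239 = 61.84 lb
  Quartz sand: 501.6 × 0.001900 = 0.9530 lb
  Wollastonite: 650.5 × 0.003000 = 1.952 lb
Total LOI = 426.5 lb
Glass = batch − LOI = 2199 − 426.5 = 1773 lb

LOI loss = 426.5 lb; glass = 1773 lb; yield = 80.61%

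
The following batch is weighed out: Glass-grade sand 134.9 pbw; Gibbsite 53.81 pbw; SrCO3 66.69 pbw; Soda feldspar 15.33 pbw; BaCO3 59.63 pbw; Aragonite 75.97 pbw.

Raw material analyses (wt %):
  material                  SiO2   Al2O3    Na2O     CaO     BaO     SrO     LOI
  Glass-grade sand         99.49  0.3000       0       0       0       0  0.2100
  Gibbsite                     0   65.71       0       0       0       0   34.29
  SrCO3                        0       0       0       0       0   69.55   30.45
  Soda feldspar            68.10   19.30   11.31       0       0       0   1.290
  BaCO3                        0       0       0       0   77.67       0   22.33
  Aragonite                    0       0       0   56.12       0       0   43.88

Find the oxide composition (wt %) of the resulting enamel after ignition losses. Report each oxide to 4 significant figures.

The working math keeps full precision from start to finish. Mid-chain values are displayed rounded to four significant digits across the worked steps. Each reported result receives exactly one rounding. All derived quantities, including the six compositions, the totals, the yield, ignition loss, net glass mass, are re-derived using the weight values for 320.4 pbw of glass at full precision, precisely as stated by question or answer.
What the batch supplies per oxide:
  SiO2: 134.9·0.9949 + 15.33·0.6810 = 144.7 pbw
  Al2O3: 134.9·0.003000 + 53.81·0.6571 + 15.33·0.1930 = 38.72 pbw
  Na2O: 15.33·0.1131 = 1.734 pbw
  CaO: 75.97·0.5612 = 42.63 pbw
  BaO: 59.63·0.7767 = 46.31 pbw
  SrO: 66.69·0.6955 = 46.38 pbw
LOI: 134.9·0.002100 + 53.81·0.3429 + 66.69·0.3045 + 15.33·0.01290 + 59.63·0.2233 + 75.97·0.4388 = 85.89 pbw
batch − LOI leaves glass = 406.3 − 85.89 = 320.4 pbw (equal to the oxide-mass sum)
wt % = oxide mass / glass mass × 100

Glass mass = 320.4 pbw (batch 406.3 − LOI 85.89).
Composition: SiO2 45.14%, Al2O3 12.08%, Na2O 0.5411%, CaO 13.30%, BaO 14.45%, SrO 14.47%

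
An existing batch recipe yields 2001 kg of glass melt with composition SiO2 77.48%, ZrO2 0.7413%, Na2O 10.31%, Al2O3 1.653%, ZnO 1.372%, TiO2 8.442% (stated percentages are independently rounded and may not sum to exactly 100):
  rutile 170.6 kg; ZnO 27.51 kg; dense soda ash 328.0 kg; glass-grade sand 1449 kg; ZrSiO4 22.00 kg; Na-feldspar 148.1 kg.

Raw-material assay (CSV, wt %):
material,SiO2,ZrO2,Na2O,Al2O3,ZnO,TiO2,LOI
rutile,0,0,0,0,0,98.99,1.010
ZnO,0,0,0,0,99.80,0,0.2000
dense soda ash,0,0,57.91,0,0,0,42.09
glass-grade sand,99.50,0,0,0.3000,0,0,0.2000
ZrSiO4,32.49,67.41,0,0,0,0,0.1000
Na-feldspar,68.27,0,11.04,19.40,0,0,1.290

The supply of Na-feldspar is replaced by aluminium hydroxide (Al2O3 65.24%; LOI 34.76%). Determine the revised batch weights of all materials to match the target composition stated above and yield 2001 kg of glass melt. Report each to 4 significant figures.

In-progress results are displayed, with 4-significant-digit rounding, between the steps. All arithmetic maintains full float precision in all steps. Every reported number undergoes a single rounding; the derived quantities, including the yield, the six compositions, the totals, glass mass, ignition loss, are computed starting from the weights on 2001 kg of glass at exact precision exactly as shown in the problem or the answer.
The oxide mass targets at 2001 kg glass melt:
  SiO2: 77.48% × 2001 = 1550 kg
  ZrO2: 0.7413% × 2001 = 14.83 kg
  Na2O: 10.31% × 2001 = 206.3 kg
  Al2O3: 1.653% × 2001 = 33.08 kg
  ZnO: 1.372% × 2001 = 27.45 kg
  TiO2: 8.442% × 2001 = 168.9 kg
A balance pass over the oxides, given the weights on record, relative to the basis at hand (oxide sums agree with the targets modulo rounding of the values):
  SiO2: 1551·0.9950 + 22.00·0.3249 = 1550 kg (target 1550 kg)
  ZrO2: 22.00·0.6741 = 14.83 kg (target 14.83 kg)
  Na2O: 356.2·0.5791 = 206.3 kg (target 206.3 kg)
  Al2O3: 1551·0.003000 + 43.57·0.6524 = 33.08 kg (target 33.08 kg)
  ZnO: 27.51·0.9980 = 27.45 kg (target 27.45 kg)
  TiO2: 170.6·0.9899 = 168.9 kg (target 168.9 kg)
Glass mass check: batch Σ − ignition loss = 2001 kg (summing oxide targets gives 2001 kg; stated basis 2001 kg — differing by rounding only).
Total batch = Σ batch = 2171 kg; ignition loss, Σ(batch × LOI) = 170.0 kg; yield, glass over the total, = 92.17%.

Revised batch per 2001 kg glass melt:
  rutile: 170.6 kg
  ZnO: 27.51 kg
  dense soda ash: 356.2 kg
  glass-grade sand: 1551 kg
  ZrSiO4: 22.00 kg
  aluminium hydroxide: 43.57 kg
Total batch = 2171 kg; LOI loss = 170.0 kg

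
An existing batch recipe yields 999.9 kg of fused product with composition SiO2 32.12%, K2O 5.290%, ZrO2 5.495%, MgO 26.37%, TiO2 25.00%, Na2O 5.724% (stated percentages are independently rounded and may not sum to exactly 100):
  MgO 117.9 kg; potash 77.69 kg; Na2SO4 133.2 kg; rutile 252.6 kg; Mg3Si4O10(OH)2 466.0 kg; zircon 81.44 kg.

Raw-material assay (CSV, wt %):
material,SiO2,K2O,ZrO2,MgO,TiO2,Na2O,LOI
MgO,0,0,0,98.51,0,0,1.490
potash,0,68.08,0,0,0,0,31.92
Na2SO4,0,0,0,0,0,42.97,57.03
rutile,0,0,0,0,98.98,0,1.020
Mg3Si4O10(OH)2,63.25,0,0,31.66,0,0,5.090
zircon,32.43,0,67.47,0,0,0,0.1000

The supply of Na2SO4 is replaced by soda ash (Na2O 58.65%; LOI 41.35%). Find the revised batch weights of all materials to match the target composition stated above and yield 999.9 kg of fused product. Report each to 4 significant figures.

Revised batch per 999.9 kg fused product:
  MgO: 117.9 kg
  potash: 77.69 kg
  soda ash: 97.59 kg
  rutile: 252.6 kg
  Mg3Si4O10(OH)2: 466.0 kg
  zircon: 81.44 kg
Total batch = 1093 kg; LOI loss = 93.29 kg

The working math carries exact precision through the solve. Working values are printed (rounded to four significant figures) in the working; each reported figure is rounded exactly once. Derived quantities are carried from the batch weights on 999.9 kg of glass in full float precision (the yield, net glass mass, totals, the six compositions, LOI) as they appear in the question or the answer.
Oxide-by-oxide targets in 999.9 kg fused product:
  SiO2: 32.12% × 999.9 = 321.2 kg
  K2O: 5.290% × 999.9 = 52.89 kg
  ZrO2: 5.495% × 999.9 = 54.94 kg
  MgO: 26.37% × 999.9 = 263.7 kg
  TiO2: 25.00% × 999.9 = 250.0 kg
  Na2O: 5.724% × 999.9 = 57.23 kg
Per-oxide balance check on the weights just shown, on the stated basis (summed amounts equal target values within answer rounding):
  SiO2: 466.0·0.6325 + 81.44·0.3243 = 321.2 kg (target 321.2 kg)
  K2O: 77.69·0.6808 = 52.89 kg (target 52.89 kg)
  ZrO2: 81.44·0.6747 = 54.95 kg (target 54.94 kg)
  MgO: 117.9·0.9851 + 466.0·0.3166 = 263.7 kg (target 263.7 kg)
  TiO2: 252.6·0.9898 = 250.0 kg (target 250.0 kg)
  Na2O: 97.59·0.5865 = 57.24 kg (target 57.23 kg)
Glass-mass bookkeeping: Σ batch − LOI loss = 999.9 kg (oxide target masses add up to 999.9 kg; the stated basis being 999.9 kg — differing by rounding only).
Total batch = Σ batch = 1093 kg; ignition loss, Σ(batch × LOI) = 93.29 kg; glass ÷ batch gives a yield of 91.47%.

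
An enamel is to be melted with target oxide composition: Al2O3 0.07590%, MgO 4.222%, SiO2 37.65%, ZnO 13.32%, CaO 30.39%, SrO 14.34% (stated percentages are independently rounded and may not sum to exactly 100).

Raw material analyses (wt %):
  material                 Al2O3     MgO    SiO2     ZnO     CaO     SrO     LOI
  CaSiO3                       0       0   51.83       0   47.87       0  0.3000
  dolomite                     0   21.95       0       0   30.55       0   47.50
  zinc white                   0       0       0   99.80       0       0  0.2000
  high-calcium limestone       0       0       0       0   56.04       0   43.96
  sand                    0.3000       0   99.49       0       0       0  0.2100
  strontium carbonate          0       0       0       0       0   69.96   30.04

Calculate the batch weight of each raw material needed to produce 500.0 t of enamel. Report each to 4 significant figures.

Every computation carries exact precision from start to finish. Working values are printed rounded to 4 significant digits in the working — every reported result takes just one rounding — all derived quantities (the six compositions, the yield, ignition loss, totals, net glass mass) are re-derived using the weight values per 500.0 t of glass in full precision as given in the problem or the answer.
Oxide-by-oxide targets in 500.0 t enamel:
  Al2O3: 0.07590% × 500.0 = 0.3795 t
  MgO: 4.222% × 500.0 = 21.11 t
  SiO2: 37.65% × 500.0 = 188.2 t
  ZnO: 13.32% × 500.0 = 66.60 t
  CaO: 30.39% × 500.0 = 152.0 t
  SrO: 14.34% × 500.0 = 71.70 t
Mass-balance tally per oxide on the weights just shown, under the basis named above (oxide sums agree with the targets once rounding is allowed for):
  Al2O3: 126.5·0.003000 = 0.3795 t (target 0.3795 t)
  MgO: 96.17·0.2195 = 21.11 t (target 21.11 t)
  SiO2: 120.4·0.5183 + 126.5·0.9949 = 188.3 t (target 188.2 t)
  ZnO: 66.73·0.9980 = 66.60 t (target 66.60 t)
  CaO: 120.4·0.4787 + 96.17·0.3055 + 115.9·0.5604 = 152.0 t (target 152.0 t)
  SrO: 102.5·0.6996 = 71.71 t (target 71.70 t)
The glass-mass cross-check: batch Σ − ignition loss = 500.0 t (summing oxide targets gives 500.0 t; with the basis standing at 500.0 t — a pure rounding effect).
Summing the batch: Σ batch = 628.2 t; loss to ignition Σ batch·LOI = 128.2 t; yield = glass ÷ total batch = 79.60%.

Batch per 500.0 t enamel:
  CaSiO3: 120.4 t
  dolomite: 96.17 t
  zinc white: 66.73 t
  high-calcium limestone: 115.9 t
  sand: 126.5 t
  strontium carbonate: 102.5 t
Total batch = 628.2 t; LOI loss = 128.2 t; yield = 79.60%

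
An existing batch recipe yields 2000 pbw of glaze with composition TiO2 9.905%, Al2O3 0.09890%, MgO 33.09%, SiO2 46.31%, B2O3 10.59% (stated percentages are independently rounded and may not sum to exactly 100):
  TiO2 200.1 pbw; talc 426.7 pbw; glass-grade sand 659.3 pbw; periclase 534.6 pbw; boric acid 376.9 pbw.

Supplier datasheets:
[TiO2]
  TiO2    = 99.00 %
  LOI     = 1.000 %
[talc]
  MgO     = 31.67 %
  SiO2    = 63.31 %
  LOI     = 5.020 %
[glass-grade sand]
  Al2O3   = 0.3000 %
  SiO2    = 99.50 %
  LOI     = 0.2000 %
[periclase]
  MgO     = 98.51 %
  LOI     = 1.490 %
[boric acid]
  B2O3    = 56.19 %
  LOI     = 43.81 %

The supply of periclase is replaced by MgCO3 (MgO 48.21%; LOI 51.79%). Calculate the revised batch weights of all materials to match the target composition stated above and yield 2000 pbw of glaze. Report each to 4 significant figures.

Intermediates are shown (rounded to four significant figures) when written out. The working math holds exact precision at every stage — every reported figure is rounded just once; all derived quantities, including ignition loss, net glass mass, yield, five oxide percentages, the totals, are recomputed from the weighed amounts per 2000 pbw of glass at full float precision precisely as stated by question or answer.
Target masses of each oxide per 2000 pbw glaze:
  TiO2: 9.905% × 2000 = 198.1 pbw
  Al2O3: 0.09890% × 2000 = 1.978 pbw
  MgO: 33.09% × 2000 = 661.8 pbw
  SiO2: 46.31% × 2000 = 926.2 pbw
  B2O3: 10.59% × 2000 = 211.8 pbw
Oxide-by-oxide audit given the weights on record, for the quoted basis mass (summed amounts equal target values within answer rounding):
  TiO2: 200.1·0.9900 = 198.1 pbw (target 198.1 pbw)
  Al2O3: 659.3·0.003000 = 1.978 pbw (target 1.978 pbw)
  MgO: 426.7·0.3167 + 1092·0.4821 = 661.6 pbw (target 661.8 pbw)
  SiO2: 426.7·0.6331 + 659.3·0.9950 = 926.1 pbw (target 926.2 pbw)
  B2O3: 376.9·0.5619 = 211.8 pbw (target 211.8 pbw)
Consistency of the glass mass: the batch minus its LOI: 2000 pbw (the targets, summed, come to 2000 pbw; against the stated basis, 2000 pbw — any gap is answer rounding).
Batch total: Σ batch = 2755 pbw; the LOI term Σ batch·LOI equals 755.4 pbw; yield: glass divided by total = 72.58%.

Revised batch per 2000 pbw glaze:
  TiO2: 200.1 pbw
  talc: 426.7 pbw
  glass-grade sand: 659.3 pbw
  MgCO3: 1092 pbw
  boric acid: 376.9 pbw
Total batch = 2755 pbw; LOI loss = 755.4 pbw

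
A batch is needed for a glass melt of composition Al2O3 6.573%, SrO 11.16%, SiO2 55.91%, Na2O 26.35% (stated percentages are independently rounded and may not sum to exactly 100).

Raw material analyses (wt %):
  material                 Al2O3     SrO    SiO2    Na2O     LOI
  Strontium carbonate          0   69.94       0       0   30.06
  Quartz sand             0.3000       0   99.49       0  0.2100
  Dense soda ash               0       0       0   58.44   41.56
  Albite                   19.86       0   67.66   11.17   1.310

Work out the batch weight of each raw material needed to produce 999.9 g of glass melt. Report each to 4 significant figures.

Working values are printed rounded off to 4 significant digits within the worked lines — the working math maintains exact precision throughout — each reported figure takes exactly one rounding. The derived quantities, including totals, ignition loss, yield, the four compositions, glass mass, are recomputed from the weighed amounts on 999.9 g of glass in full float precision, exactly as shown in the problem or answer text.
Target masses of each oxide per 999.9 g glass melt:
  Al2O3: 6.573% × 999.9 = 65.72 g
  SrO: 11.16% × 999.9 = 111.6 g
  SiO2: 55.91% × 999.9 = 559.0 g
  Na2O: 26.35% × 999.9 = 263.5 g
Sums-versus-targets review given the weights on record, per the basis as stated (target by target, the sums agree up to rounding of the answer):
  Al2O3: 340.3·0.003000 + 325.8·0.1986 = 65.72 g (target 65.72 g)
  SrO: 159.5·0.6994 = 111.6 g (target 111.6 g)
  SiO2: 340.3·0.9949 + 325.8·0.6766 = 559.0 g (target 559.0 g)
  Na2O: 388.6·0.5844 + 325.8·0.1117 = 263.5 g (target 263.5 g)
The glass-mass cross-check: total charge less LOI = 999.8 g (the targets, summed, come to 999.8 g; against the stated basis, 999.9 g — deltas are rounding alone).
Summing the batch: Σ batch = 1214 g; the LOI term Σ batch·LOI equals 214.4 g; as yield: glass ÷ batch → 82.34%.

Batch per 999.9 g glass melt:
  Strontium carbonate: 159.5 g
  Quartz sand: 340.3 g
  Dense soda ash: 388.6 g
  Albite: 325.8 g
Total batch = 1214 g; LOI loss = 214.4 g; yield = 82.34%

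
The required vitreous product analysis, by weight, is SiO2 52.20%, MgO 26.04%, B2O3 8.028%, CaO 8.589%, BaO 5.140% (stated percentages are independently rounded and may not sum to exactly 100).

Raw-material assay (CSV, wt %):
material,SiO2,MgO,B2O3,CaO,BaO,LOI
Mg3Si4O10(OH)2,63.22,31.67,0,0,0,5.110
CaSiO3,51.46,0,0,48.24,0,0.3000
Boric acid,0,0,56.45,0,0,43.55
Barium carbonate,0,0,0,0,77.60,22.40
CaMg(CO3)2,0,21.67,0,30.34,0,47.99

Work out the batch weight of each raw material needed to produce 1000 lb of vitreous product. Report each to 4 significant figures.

All arithmetic carries full precision at all times; the intermediate values are shown (rounded to 4 significant digits) as written — every reported value sees exactly one rounding; derived quantities (totals, LOI, the yield, the five compositions, net glass mass) are computed starting from the weights at 1000 lb of glass at full precision as written in either problem or answer.
Target oxide masses per 1000 lb vitreous product:
  SiO2: 52.20% × 1000 = 522.0 lb
  MgO: 26.04% × 1000 = 260.4 lb
  B2O3: 8.028% × 1000 = 80.28 lb
  CaO: 8.589% × 1000 = 85.89 lb
  BaO: 5.140% × 1000 = 51.40 lb
A balance pass over the oxides, using the reported weights, on the stated basis (oxide sums agree with the targets up to rounding of the answer):
  SiO2: 741.3·0.6322 + 103.7·0.5146 = 522.0 lb (target 522.0 lb)
  MgO: 741.3·0.3167 + 118.3·0.2167 = 260.4 lb (target 260.4 lb)
  B2O3: 142.2·0.5645 = 80.27 lb (target 80.28 lb)
  CaO: 103.7·0.4824 + 118.3·0.3034 = 85.92 lb (target 85.89 lb)
  BaO: 66.24·0.7760 = 51.40 lb (target 51.40 lb)
Glass-mass sanity pass: whole batch net of LOI = 1000 lb (the targets, summed, come to 1000 lb; stated basis 1000 lb — deltas are rounding alone).
Batch total: Σ batch = 1172 lb; Σ batch·LOI gives LOI loss = 171.7 lb; yield, glass over the total, = 85.34%.

Batch per 1000 lb vitreous product:
  Mg3Si4O10(OH)2: 741.3 lb
  CaSiO3: 103.7 lb
  Boric acid: 142.2 lb
  Barium carbonate: 66.24 lb
  CaMg(CO3)2: 118.3 lb
Total batch = 1172 lb; LOI loss = 171.7 lb; yield = 85.34%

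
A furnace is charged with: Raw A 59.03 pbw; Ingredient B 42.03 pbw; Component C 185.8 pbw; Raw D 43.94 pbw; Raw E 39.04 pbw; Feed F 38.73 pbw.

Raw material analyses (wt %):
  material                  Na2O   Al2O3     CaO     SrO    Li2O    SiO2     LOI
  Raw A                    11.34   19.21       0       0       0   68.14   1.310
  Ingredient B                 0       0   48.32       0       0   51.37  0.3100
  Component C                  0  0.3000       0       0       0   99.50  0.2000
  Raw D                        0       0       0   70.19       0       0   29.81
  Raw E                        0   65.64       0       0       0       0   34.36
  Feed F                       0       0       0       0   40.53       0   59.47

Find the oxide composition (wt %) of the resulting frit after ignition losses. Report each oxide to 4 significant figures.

The working math runs at exact precision through every step; values along the way appear rounded to 4 significant figures — exactly one rounding lands on every reported value — all derived quantities, including ignition loss, the yield, six oxide percentages, totals, net glass mass, are re-derived starting from the weights at 357.7 pbw of glass at full float precision exactly as printed in problem or answer.
Delivered oxide masses:
  Na2O: 59.03·0.1134 = 6.694 pbw
  Al2O3: 59.03·0.1921 + 185.8·0.003000 + 39.04·0.6564 = 37.52 pbw
  CaO: 42.03·0.4832 = 20.31 pbw
  SrO: 43.94·0.7019 = 30.84 pbw
  Li2O: 38.73·0.4053 = 15.70 pbw
  SiO2: 59.03·0.6814 + 42.03·0.5137 + 185.8·0.9950 = 246.7 pbw
LOI: 59.03·0.01310 + 42.03·0.003100 + 185.8·0.002000 + 43.94·0.2981 + 39.04·0.3436 + 38.73·0.5947 = 50.82 pbw
batch − LOI leaves glass = 408.6 − 50.82 = 357.7 pbw (= Σ oxide masses)
each wt % is 100 × oxide ÷ glass

Glass mass = 357.7 pbw (batch 408.6 − LOI 50.82).
Composition: Na2O 1.871%, Al2O3 10.49%, CaO 5.677%, SrO 8.621%, Li2O 4.388%, SiO2 68.95%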